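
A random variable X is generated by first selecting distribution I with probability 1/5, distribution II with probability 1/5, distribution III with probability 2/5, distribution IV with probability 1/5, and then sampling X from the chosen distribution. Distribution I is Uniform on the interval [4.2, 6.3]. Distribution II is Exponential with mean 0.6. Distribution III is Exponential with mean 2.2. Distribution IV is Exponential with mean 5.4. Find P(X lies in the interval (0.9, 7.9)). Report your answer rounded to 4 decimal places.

0.6223

Conditional on each component, P(0.9 < X < 7.9): I: 1; II: 0.223128; III: 0.636681; IV: 0.614933.
By total probability, P(0.9 < X < 7.9) = 0.2·1 + 0.2·0.223128 + 0.4·0.636681 + 0.2·0.614933 = 0.622284.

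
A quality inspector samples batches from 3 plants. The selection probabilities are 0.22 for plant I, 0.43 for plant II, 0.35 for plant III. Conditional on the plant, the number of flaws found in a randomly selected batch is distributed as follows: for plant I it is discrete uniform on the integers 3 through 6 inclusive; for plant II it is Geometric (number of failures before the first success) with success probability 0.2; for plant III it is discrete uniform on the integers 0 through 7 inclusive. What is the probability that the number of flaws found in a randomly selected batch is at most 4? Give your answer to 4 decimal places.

Conditional on each plant, P(X ≤ 4): I: 0.5; II: 0.67232; III: 0.625.
By total probability, P(X ≤ 4) = 0.22·0.5 + 0.43·0.67232 + 0.35·0.625 = 0.617848.

0.6178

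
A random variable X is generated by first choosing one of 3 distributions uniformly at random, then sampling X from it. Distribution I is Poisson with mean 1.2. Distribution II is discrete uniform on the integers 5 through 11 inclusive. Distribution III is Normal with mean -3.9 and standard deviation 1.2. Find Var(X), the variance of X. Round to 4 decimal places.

25.9756

Per component, I: μ=1.2, E[X²]=2.64; II: μ=8, E[X²]=68; III: μ=-3.9, E[X²]=16.65.
E[X] = 0.333333·1.2 + 0.333333·8 + 0.333333·-3.9 = 1.76667.
E[X²] = 0.333333·2.64 + 0.333333·68 + 0.333333·16.65 = 29.0967.
Var(X) = E[X²] − (E[X])² = 29.0967 − 3.12111 = 25.9756.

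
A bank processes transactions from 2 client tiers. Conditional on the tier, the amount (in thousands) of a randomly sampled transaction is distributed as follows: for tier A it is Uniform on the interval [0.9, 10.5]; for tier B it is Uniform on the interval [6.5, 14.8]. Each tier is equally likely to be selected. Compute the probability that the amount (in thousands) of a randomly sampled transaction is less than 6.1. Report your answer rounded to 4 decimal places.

Conditional on each tier, P(X < 6.1): A: 0.541667; B: 0.
By total probability, P(X < 6.1) = 0.5·0.541667 + 0.5·0 = 0.270833.

0.2708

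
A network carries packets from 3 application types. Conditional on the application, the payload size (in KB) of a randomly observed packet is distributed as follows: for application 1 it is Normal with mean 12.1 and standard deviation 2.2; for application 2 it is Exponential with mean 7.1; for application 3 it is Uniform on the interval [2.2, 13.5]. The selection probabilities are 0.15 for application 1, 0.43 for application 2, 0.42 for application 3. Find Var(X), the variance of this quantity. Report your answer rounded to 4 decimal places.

29.7235

Per component, 1: μ=12.1, E[X²]=151.25; 2: μ=7.1, E[X²]=100.82; 3: μ=7.85, E[X²]=72.2633.
E[X] = 0.15·12.1 + 0.43·7.1 + 0.42·7.85 = 8.165.
E[X²] = 0.15·151.25 + 0.43·100.82 + 0.42·72.2633 = 96.3907.
Var(X) = E[X²] − (E[X])² = 96.3907 − 66.6672 = 29.7235.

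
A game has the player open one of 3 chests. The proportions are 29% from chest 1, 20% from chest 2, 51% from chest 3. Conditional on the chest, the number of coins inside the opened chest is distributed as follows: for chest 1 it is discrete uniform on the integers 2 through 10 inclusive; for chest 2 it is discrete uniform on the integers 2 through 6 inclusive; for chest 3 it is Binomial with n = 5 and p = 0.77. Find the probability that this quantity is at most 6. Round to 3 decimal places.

Conditional on each chest, P(X ≤ 6): 1: 0.555556; 2: 1; 3: 1.
By total probability, P(X ≤ 6) = 0.29·0.555556 + 0.2·1 + 0.51·1 = 0.871111.

0.871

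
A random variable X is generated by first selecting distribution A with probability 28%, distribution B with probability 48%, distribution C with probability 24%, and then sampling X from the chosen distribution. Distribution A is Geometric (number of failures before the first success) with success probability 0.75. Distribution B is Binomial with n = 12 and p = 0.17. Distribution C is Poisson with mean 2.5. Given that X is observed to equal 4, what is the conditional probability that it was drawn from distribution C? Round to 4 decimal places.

0.4133

Likelihoods P(X=4 | ·): A: 0.00292969; B: 0.0931163; C: 0.133602.
Posterior ∝ prior × likelihood. Numerator for C: 0.24·0.133602 = 0.0320645.
Normalizing constant: 0.28·0.00292969 + 0.48·0.0931163 + 0.24·0.133602 = 0.0775806.
P(C | observation) = 0.0320645 / 0.0775806 = 0.413305.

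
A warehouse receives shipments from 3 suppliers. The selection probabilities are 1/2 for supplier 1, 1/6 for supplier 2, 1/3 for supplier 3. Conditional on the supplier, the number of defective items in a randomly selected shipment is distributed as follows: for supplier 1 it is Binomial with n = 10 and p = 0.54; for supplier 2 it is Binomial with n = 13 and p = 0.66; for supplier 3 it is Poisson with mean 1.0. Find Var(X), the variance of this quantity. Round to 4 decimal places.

9.3229

Per component, 1: μ=5.4, E[X²]=31.644; 2: μ=8.58, E[X²]=76.5336; 3: μ=1, E[X²]=2.
E[X] = 0.5·5.4 + 0.166667·8.58 + 0.333333·1 = 4.46333.
E[X²] = 0.5·31.644 + 0.166667·76.5336 + 0.333333·2 = 29.2443.
Var(X) = E[X²] − (E[X])² = 29.2443 − 19.9213 = 9.32292.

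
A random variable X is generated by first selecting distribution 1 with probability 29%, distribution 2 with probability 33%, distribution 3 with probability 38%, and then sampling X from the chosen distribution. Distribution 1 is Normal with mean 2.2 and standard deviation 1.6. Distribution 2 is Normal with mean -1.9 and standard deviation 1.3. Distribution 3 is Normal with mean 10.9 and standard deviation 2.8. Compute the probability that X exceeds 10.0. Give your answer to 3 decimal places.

Conditional on each component, P(X > 10.0): 1: 5.44042e-07; 2: 0; 3: 0.626057.
By total probability, P(X > 10.0) = 0.29·5.44042e-07 + 0.33·0 + 0.38·0.626057 = 0.237902.

0.238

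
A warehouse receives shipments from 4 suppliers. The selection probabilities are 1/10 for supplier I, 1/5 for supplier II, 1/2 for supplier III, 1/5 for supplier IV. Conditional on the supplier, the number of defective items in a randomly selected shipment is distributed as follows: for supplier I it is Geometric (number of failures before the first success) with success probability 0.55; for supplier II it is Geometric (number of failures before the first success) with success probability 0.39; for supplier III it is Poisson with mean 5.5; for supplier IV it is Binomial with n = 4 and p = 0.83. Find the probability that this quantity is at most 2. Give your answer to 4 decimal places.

Conditional on each supplier, P(X ≤ 2): I: 0.908875; II: 0.773019; III: 0.0883764; IV: 0.136602.
By total probability, P(X ≤ 2) = 0.1·0.908875 + 0.2·0.773019 + 0.5·0.0883764 + 0.2·0.136602 = 0.317.

0.3170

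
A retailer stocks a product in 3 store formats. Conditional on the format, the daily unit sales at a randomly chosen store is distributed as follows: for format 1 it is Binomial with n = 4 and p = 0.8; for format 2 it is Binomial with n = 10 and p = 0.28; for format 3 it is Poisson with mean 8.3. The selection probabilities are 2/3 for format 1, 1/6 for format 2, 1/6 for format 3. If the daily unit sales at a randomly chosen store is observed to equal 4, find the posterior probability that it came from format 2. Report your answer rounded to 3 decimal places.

Likelihoods P(X=4 | ·): 1: 0.4096; 2: 0.179823; 3: 0.0491425.
Posterior ∝ prior × likelihood. Numerator for 2: 0.166667·0.179823 = 0.0299706.
Normalizing constant: 0.666667·0.4096 + 0.166667·0.179823 + 0.166667·0.0491425 = 0.311228.
P(2 | observation) = 0.0299706 / 0.311228 = 0.0962979.

0.096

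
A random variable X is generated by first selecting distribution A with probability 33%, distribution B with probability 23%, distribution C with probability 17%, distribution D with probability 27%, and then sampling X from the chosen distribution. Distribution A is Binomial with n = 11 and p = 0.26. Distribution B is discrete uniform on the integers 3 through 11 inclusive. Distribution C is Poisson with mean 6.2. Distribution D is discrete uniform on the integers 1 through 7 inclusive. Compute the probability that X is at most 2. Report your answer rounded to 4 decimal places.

0.2264

Conditional on each component, P(X ≤ 2): A: 0.424661; B: 0; C: 0.0536176; D: 0.285714.
By total probability, P(X ≤ 2) = 0.33·0.424661 + 0.23·0 + 0.17·0.0536176 + 0.27·0.285714 = 0.226396.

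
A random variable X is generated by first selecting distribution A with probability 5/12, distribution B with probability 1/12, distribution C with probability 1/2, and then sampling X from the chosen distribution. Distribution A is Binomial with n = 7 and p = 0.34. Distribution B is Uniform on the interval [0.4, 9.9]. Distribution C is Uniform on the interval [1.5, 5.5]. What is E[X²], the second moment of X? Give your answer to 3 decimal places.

12.643

For each component E[X²] = Var + (mean)², giving A: 7.2352; B: 34.0433; C: 13.5833.
Overall E[X²] = 0.416667·7.2352 + 0.0833333·34.0433 + 0.5·13.5833 = 12.6433.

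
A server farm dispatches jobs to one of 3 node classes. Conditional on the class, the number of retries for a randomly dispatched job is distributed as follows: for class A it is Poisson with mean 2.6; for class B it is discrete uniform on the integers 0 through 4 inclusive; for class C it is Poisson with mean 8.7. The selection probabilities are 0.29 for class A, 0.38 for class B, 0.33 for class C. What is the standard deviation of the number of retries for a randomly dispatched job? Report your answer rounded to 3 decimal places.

Per component, A: μ=2.6, E[X²]=9.36; B: μ=2, E[X²]=6; C: μ=8.7, E[X²]=84.39.
E[X] = 0.29·2.6 + 0.38·2 + 0.33·8.7 = 4.385.
E[X²] = 0.29·9.36 + 0.38·6 + 0.33·84.39 = 32.8431.
Var(X) = E[X²] − (E[X])² = 32.8431 − 19.2282 = 13.6149.
SD(X) = √13.6149 = 3.68983.

3.690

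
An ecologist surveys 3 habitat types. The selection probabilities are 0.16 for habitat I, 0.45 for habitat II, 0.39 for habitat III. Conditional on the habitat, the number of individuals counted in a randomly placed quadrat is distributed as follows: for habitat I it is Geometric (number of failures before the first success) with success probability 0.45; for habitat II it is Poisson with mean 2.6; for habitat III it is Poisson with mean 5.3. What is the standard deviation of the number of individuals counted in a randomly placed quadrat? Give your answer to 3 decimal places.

Per component, I: μ=1.22222, E[X²]=4.20988; II: μ=2.6, E[X²]=9.36; III: μ=5.3, E[X²]=33.39.
E[X] = 0.16·1.22222 + 0.45·2.6 + 0.39·5.3 = 3.43256.
E[X²] = 0.16·4.20988 + 0.45·9.36 + 0.39·33.39 = 17.9077.
Var(X) = E[X²] − (E[X])² = 17.9077 − 11.7824 = 6.12524.
SD(X) = √6.12524 = 2.47492.

2.475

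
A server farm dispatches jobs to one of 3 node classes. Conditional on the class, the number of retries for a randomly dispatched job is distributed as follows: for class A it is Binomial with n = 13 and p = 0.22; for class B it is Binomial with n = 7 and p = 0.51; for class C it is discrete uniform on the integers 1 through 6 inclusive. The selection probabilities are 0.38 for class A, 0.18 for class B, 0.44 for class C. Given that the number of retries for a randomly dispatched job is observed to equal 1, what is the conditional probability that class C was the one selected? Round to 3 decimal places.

0.534

Likelihoods P(X=1 | ·): A: 0.145045; B: 0.0494134; C: 0.166667.
Posterior ∝ prior × likelihood. Numerator for C: 0.44·0.166667 = 0.0733333.
Normalizing constant: 0.38·0.145045 + 0.18·0.0494134 + 0.44·0.166667 = 0.137345.
P(C | observation) = 0.0733333 / 0.137345 = 0.533937.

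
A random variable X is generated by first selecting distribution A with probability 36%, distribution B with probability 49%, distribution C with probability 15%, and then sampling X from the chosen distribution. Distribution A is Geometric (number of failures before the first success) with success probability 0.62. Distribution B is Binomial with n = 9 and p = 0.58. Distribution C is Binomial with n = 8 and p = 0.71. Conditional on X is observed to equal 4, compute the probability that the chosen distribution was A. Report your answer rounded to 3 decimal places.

0.041

Likelihoods P(X=4 | ·): A: 0.0129278; B: 0.18635; C: 0.125812.
Posterior ∝ prior × likelihood. Numerator for A: 0.36·0.0129278 = 0.00465402.
Normalizing constant: 0.36·0.0129278 + 0.49·0.18635 + 0.15·0.125812 = 0.114837.
P(A | observation) = 0.00465402 / 0.114837 = 0.0405271.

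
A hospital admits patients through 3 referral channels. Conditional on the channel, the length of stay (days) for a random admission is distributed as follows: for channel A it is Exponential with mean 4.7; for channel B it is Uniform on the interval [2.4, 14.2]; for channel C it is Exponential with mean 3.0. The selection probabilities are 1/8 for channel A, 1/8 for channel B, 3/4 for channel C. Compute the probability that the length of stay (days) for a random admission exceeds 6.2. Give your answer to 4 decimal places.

0.2131

Conditional on each channel, P(X > 6.2): A: 0.267363; B: 0.677966; C: 0.126607.
By total probability, P(X > 6.2) = 0.125·0.267363 + 0.125·0.677966 + 0.75·0.126607 = 0.213121.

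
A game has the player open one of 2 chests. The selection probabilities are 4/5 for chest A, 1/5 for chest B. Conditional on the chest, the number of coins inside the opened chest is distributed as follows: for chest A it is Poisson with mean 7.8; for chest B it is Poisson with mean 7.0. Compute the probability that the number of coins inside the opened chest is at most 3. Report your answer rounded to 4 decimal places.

Conditional on each chest, P(X ≤ 3): A: 0.0484766; B: 0.0817654.
By total probability, P(X ≤ 3) = 0.8·0.0484766 + 0.2·0.0817654 = 0.0551343.

0.0551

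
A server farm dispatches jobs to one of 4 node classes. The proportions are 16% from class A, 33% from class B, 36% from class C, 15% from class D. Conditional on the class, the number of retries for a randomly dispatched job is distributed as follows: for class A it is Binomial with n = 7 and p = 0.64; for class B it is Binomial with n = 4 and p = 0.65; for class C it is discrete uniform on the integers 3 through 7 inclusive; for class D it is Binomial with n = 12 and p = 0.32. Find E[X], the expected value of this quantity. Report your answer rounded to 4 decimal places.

3.9508

Component means — A: 4.48; B: 2.6; C: 5; D: 3.84.
E[X] = 0.16·4.48 + 0.33·2.6 + 0.36·5 + 0.15·3.84 = 3.9508.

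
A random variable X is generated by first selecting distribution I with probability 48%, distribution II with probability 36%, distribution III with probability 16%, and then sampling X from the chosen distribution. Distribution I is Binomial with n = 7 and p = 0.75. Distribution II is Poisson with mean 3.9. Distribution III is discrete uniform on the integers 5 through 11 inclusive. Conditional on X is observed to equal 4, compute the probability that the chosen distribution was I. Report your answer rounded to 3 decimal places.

Likelihoods P(X=4 | ·): I: 0.173035; II: 0.195119; III: 0.
Posterior ∝ prior × likelihood. Numerator for I: 0.48·0.173035 = 0.0830566.
Normalizing constant: 0.48·0.173035 + 0.36·0.195119 + 0.16·0 = 0.153299.
P(I | observation) = 0.0830566 / 0.153299 = 0.541794.

0.542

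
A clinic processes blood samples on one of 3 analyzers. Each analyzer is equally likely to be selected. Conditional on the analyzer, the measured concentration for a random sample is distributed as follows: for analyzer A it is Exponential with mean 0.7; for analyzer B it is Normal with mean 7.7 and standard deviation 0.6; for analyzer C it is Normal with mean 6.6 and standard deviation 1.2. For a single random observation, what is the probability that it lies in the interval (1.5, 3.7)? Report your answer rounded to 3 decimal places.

Conditional on each analyzer, P(1.5 < X < 3.7): A: 0.112256; B: 1.30839e-11; C: 0.00782099.
By total probability, P(1.5 < X < 3.7) = 0.333333·0.112256 + 0.333333·1.30839e-11 + 0.333333·0.00782099 = 0.0400256.

0.040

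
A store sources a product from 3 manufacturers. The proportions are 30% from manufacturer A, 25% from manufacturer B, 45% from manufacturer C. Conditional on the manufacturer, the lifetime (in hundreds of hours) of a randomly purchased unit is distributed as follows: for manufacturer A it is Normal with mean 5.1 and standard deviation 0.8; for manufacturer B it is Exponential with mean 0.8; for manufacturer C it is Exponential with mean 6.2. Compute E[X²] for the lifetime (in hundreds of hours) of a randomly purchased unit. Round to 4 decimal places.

42.9110

For each component E[X²] = Var + (mean)², giving A: 26.65; B: 1.28; C: 76.88.
Overall E[X²] = 0.3·26.65 + 0.25·1.28 + 0.45·76.88 = 42.911.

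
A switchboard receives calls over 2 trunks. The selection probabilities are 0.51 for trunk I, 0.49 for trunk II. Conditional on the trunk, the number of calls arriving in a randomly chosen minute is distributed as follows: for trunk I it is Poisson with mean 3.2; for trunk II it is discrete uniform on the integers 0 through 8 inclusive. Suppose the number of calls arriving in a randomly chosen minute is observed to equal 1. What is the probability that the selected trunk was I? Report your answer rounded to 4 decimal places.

0.5499

Likelihoods P(X=1 | ·): I: 0.130439; II: 0.111111.
Posterior ∝ prior × likelihood. Numerator for I: 0.51·0.130439 = 0.0665239.
Normalizing constant: 0.51·0.130439 + 0.49·0.111111 = 0.120968.
P(I | observation) = 0.0665239 / 0.120968 = 0.549928.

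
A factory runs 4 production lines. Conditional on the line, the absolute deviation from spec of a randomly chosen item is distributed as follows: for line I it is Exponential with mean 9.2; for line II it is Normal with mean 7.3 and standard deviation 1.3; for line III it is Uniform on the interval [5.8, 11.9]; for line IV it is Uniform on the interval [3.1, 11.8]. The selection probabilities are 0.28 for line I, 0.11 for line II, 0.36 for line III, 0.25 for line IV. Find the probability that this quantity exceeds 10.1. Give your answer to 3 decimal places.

Conditional on each line, P(X > 10.1): I: 0.333596; II: 0.0156261; III: 0.295082; IV: 0.195402.
By total probability, P(X > 10.1) = 0.28·0.333596 + 0.11·0.0156261 + 0.36·0.295082 + 0.25·0.195402 = 0.250206.

0.250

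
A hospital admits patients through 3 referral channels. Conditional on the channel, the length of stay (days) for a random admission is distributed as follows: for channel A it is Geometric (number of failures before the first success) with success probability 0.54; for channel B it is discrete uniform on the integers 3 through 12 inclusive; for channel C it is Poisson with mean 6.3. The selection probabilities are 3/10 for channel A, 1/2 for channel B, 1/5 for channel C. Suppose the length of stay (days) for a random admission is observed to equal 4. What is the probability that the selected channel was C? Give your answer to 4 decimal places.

Likelihoods P(X=4 | ·): A: 0.0241783; B: 0.1; C: 0.12053.
Posterior ∝ prior × likelihood. Numerator for C: 0.2·0.12053 = 0.024106.
Normalizing constant: 0.3·0.0241783 + 0.5·0.1 + 0.2·0.12053 = 0.0813595.
P(C | observation) = 0.024106 / 0.0813595 = 0.29629.

0.2963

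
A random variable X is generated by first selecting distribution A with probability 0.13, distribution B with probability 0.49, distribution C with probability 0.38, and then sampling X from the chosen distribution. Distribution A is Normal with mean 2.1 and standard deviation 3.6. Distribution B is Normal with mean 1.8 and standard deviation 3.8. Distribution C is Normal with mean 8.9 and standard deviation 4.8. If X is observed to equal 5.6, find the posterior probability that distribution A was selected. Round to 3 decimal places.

Likelihoods f(5.6 | ·): A: 0.0690807; B: 0.0636765; C: 0.0656195.
Posterior ∝ prior × likelihood. Numerator for A: 0.13·0.0690807 = 0.00898049.
Normalizing constant: 0.13·0.0690807 + 0.49·0.0636765 + 0.38·0.0656195 = 0.0651174.
P(A | observation) = 0.00898049 / 0.0651174 = 0.137912.

0.138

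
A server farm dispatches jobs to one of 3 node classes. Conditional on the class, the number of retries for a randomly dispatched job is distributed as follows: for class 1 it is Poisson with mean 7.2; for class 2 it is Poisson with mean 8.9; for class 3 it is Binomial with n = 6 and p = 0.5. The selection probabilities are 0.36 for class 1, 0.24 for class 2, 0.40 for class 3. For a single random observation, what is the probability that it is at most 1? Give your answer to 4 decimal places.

Conditional on each class, P(X ≤ 1): 1: 0.006122; 2: 0.00135025; 3: 0.109375.
By total probability, P(X ≤ 1) = 0.36·0.006122 + 0.24·0.00135025 + 0.4·0.109375 = 0.046278.

0.0463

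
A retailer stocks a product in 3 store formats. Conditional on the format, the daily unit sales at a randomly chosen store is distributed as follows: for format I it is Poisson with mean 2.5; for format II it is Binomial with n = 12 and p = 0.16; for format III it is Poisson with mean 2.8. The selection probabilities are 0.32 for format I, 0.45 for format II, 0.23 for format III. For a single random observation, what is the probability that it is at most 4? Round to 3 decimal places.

0.916

Conditional on each format, P(X ≤ 4): I: 0.891178; II: 0.969043; III: 0.847676.
By total probability, P(X ≤ 4) = 0.32·0.891178 + 0.45·0.969043 + 0.23·0.847676 = 0.916212.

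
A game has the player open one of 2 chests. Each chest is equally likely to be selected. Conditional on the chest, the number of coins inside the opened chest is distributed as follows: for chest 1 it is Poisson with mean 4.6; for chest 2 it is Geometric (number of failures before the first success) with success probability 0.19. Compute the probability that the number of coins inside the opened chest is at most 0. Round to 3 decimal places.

0.100

Conditional on each chest, P(X ≤ 0): 1: 0.0100518; 2: 0.19.
By total probability, P(X ≤ 0) = 0.5·0.0100518 + 0.5·0.19 = 0.100026.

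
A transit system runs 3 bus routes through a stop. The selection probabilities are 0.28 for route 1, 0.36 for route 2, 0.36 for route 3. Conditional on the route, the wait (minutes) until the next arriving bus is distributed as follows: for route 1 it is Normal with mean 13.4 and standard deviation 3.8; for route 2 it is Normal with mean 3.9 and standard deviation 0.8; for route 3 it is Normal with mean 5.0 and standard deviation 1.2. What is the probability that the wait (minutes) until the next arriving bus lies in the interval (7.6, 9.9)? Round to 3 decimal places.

0.038

Conditional on each route, P(7.6 < X < 9.9): 1: 0.115046; 2: 1.87299e-06; 3: 0.0151079.
By total probability, P(7.6 < X < 9.9) = 0.28·0.115046 + 0.36·1.87299e-06 + 0.36·0.0151079 = 0.0376524.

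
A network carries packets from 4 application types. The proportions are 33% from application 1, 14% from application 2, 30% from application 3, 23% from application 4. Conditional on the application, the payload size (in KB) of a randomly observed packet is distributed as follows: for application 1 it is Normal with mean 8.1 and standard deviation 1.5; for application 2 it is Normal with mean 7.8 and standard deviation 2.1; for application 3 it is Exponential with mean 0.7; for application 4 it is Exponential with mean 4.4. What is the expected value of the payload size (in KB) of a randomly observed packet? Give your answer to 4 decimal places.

4.9870

Component means — 1: 8.1; 2: 7.8; 3: 0.7; 4: 4.4.
E[X] = 0.33·8.1 + 0.14·7.8 + 0.3·0.7 + 0.23·4.4 = 4.987.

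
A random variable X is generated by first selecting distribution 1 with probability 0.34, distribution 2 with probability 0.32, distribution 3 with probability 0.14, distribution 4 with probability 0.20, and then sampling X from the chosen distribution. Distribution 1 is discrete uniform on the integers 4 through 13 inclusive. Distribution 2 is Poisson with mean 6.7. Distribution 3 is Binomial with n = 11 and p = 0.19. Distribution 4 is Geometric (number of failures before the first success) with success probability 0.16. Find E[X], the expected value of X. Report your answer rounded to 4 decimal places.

6.3766

Component means — 1: 8.5; 2: 6.7; 3: 2.09; 4: 5.25.
E[X] = 0.34·8.5 + 0.32·6.7 + 0.14·2.09 + 0.2·5.25 = 6.3766.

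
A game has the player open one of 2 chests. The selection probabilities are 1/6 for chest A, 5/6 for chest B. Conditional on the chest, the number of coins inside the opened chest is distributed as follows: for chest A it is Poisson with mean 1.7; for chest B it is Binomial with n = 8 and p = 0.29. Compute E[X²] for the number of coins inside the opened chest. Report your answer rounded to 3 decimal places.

For each component E[X²] = Var + (mean)², giving A: 4.59; B: 7.0296.
Overall E[X²] = 0.166667·4.59 + 0.833333·7.0296 = 6.623.

6.623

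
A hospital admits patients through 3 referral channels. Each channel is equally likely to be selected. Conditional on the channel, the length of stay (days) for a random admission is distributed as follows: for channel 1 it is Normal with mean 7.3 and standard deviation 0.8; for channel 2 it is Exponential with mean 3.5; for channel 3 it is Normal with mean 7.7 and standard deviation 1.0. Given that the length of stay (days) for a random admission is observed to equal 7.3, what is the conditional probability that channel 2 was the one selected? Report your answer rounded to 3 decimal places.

0.039

Likelihoods f(7.3 | ·): 1: 0.498678; 2: 0.035491; 3: 0.36827.
Posterior ∝ prior × likelihood. Numerator for 2: 0.333333·0.035491 = 0.0118303.
Normalizing constant: 0.333333·0.498678 + 0.333333·0.035491 + 0.333333·0.36827 = 0.300813.
P(2 | observation) = 0.0118303 / 0.300813 = 0.0393278.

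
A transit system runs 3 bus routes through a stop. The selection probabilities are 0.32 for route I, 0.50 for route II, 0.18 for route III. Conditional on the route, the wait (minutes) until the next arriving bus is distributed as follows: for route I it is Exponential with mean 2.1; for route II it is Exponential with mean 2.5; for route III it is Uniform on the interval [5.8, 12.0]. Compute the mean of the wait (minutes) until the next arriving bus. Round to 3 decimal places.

3.524

Component means — I: 2.1; II: 2.5; III: 8.9.
E[X] = 0.32·2.1 + 0.5·2.5 + 0.18·8.9 = 3.524.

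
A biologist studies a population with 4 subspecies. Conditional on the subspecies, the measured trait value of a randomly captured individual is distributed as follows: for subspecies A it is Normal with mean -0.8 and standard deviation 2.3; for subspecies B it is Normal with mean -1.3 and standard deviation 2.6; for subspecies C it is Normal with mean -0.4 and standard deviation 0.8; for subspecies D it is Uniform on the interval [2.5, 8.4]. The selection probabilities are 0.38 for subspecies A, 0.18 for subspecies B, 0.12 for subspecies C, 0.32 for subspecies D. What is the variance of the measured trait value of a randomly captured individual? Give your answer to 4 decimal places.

12.9625

Per component, A: μ=-0.8, E[X²]=5.93; B: μ=-1.3, E[X²]=8.45; C: μ=-0.4, E[X²]=0.8; D: μ=5.45, E[X²]=32.6033.
E[X] = 0.38·-0.8 + 0.18·-1.3 + 0.12·-0.4 + 0.32·5.45 = 1.158.
E[X²] = 0.38·5.93 + 0.18·8.45 + 0.12·0.8 + 0.32·32.6033 = 14.3035.
Var(X) = E[X²] − (E[X])² = 14.3035 − 1.34096 = 12.9625.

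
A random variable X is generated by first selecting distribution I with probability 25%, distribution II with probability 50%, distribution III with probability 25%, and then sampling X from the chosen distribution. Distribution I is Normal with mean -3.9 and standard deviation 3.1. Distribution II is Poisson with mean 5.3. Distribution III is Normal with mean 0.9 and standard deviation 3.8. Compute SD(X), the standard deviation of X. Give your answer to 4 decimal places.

Per component, I: μ=-3.9, E[X²]=24.82; II: μ=5.3, E[X²]=33.39; III: μ=0.9, E[X²]=15.25.
E[X] = 0.25·-3.9 + 0.5·5.3 + 0.25·0.9 = 1.9.
E[X²] = 0.25·24.82 + 0.5·33.39 + 0.25·15.25 = 26.7125.
Var(X) = E[X²] − (E[X])² = 26.7125 − 3.61 = 23.1025.
SD(X) = √23.1025 = 4.80651.

4.8065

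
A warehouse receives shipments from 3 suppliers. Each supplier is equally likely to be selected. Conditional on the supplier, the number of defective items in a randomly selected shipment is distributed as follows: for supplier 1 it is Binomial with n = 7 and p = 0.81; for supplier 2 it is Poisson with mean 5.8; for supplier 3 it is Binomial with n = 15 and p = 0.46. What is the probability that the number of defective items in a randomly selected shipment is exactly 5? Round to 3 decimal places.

Conditional on each supplier, P(X = 5): 1: 0.264333; 2: 0.165596; 3: 0.130401.
By total probability, P(X = 5) = 0.333333·0.264333 + 0.333333·0.165596 + 0.333333·0.130401 = 0.186777.

0.187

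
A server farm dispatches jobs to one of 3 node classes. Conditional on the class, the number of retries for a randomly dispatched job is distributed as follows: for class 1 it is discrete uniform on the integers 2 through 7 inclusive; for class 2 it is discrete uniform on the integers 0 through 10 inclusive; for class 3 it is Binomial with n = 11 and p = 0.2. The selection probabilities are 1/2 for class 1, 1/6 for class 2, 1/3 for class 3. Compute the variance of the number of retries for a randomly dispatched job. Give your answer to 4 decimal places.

5.0497

Per component, 1: μ=4.5, E[X²]=23.1667; 2: μ=5, E[X²]=35; 3: μ=2.2, E[X²]=6.6.
E[X] = 0.5·4.5 + 0.166667·5 + 0.333333·2.2 = 3.81667.
E[X²] = 0.5·23.1667 + 0.166667·35 + 0.333333·6.6 = 19.6167.
Var(X) = E[X²] − (E[X])² = 19.6167 − 14.5669 = 5.04972.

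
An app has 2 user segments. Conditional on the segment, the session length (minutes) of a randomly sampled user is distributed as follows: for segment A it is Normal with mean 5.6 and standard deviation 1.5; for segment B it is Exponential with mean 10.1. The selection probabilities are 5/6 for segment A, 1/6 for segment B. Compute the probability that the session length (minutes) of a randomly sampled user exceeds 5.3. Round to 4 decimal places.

0.5813

Conditional on each segment, P(X > 5.3): A: 0.57926; B: 0.591702.
By total probability, P(X > 5.3) = 0.833333·0.57926 + 0.166667·0.591702 = 0.581333.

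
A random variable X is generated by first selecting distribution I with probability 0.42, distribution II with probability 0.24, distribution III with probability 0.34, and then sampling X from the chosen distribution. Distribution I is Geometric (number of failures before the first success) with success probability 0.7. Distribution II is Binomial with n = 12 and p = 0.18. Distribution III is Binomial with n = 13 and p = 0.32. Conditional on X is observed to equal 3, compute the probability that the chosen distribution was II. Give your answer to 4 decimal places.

0.4067

Likelihoods P(X=3 | ·): I: 0.0189; II: 0.215063; III: 0.198109.
Posterior ∝ prior × likelihood. Numerator for II: 0.24·0.215063 = 0.051615.
Normalizing constant: 0.42·0.0189 + 0.24·0.215063 + 0.34·0.198109 = 0.12691.
P(II | observation) = 0.051615 / 0.12691 = 0.406705.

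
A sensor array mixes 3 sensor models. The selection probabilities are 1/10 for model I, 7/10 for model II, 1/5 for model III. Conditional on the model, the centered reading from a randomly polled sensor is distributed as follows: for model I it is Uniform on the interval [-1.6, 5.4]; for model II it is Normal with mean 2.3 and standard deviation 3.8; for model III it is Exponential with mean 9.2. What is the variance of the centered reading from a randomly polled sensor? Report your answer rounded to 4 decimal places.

Per component, I: μ=1.9, E[X²]=7.69333; II: μ=2.3, E[X²]=19.73; III: μ=9.2, E[X²]=169.28.
E[X] = 0.1·1.9 + 0.7·2.3 + 0.2·9.2 = 3.64.
E[X²] = 0.1·7.69333 + 0.7·19.73 + 0.2·169.28 = 48.4363.
Var(X) = E[X²] − (E[X])² = 48.4363 − 13.2496 = 35.1867.

35.1867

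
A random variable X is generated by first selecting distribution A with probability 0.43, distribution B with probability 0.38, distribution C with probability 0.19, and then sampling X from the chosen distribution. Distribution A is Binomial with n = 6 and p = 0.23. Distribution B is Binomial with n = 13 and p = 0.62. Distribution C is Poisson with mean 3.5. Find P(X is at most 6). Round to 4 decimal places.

Conditional on each component, P(X ≤ 6): A: 1; B: 0.18531; C: 0.934712.
By total probability, P(X ≤ 6) = 0.43·1 + 0.38·0.18531 + 0.19·0.934712 = 0.678013.

0.6780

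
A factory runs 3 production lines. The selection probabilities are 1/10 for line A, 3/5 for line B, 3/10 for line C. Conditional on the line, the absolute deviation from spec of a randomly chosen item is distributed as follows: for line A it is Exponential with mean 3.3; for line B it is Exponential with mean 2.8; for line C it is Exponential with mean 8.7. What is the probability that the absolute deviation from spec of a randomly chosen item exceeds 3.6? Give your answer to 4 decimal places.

0.3978

Conditional on each line, P(X > 3.6): A: 0.335911; B: 0.276453; C: 0.661138.
By total probability, P(X > 3.6) = 0.1·0.335911 + 0.6·0.276453 + 0.3·0.661138 = 0.397804.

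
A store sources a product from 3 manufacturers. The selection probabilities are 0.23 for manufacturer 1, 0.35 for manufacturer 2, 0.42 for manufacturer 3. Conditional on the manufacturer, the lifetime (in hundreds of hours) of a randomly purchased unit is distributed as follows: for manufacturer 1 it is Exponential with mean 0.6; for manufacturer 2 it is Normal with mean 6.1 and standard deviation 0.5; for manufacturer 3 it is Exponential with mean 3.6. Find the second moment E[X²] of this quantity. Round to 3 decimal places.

For each component E[X²] = Var + (mean)², giving 1: 0.72; 2: 37.46; 3: 25.92.
Overall E[X²] = 0.23·0.72 + 0.35·37.46 + 0.42·25.92 = 24.163.

24.163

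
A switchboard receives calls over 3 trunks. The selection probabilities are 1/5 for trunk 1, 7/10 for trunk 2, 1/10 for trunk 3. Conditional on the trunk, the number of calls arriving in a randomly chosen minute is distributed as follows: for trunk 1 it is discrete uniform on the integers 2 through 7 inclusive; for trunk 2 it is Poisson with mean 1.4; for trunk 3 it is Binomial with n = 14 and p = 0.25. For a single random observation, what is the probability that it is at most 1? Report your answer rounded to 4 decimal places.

0.4244

Conditional on each trunk, P(X ≤ 1): 1: 0; 2: 0.591833; 3: 0.100968.
By total probability, P(X ≤ 1) = 0.2·0 + 0.7·0.591833 + 0.1·0.100968 = 0.42438.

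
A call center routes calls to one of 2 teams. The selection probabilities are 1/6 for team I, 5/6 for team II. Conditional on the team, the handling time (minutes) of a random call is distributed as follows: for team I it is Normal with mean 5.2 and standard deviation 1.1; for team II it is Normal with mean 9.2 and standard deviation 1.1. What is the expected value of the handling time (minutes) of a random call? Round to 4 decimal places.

Component means — I: 5.2; II: 9.2.
E[X] = 0.166667·5.2 + 0.833333·9.2 = 8.53333.

8.5333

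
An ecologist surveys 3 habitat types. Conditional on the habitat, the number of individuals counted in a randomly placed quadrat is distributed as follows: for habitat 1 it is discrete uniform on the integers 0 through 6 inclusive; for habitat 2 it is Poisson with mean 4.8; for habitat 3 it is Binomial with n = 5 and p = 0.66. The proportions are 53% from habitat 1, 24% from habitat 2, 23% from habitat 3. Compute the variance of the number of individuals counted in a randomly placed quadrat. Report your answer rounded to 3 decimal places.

Per component, 1: μ=3, E[X²]=13; 2: μ=4.8, E[X²]=27.84; 3: μ=3.3, E[X²]=12.012.
E[X] = 0.53·3 + 0.24·4.8 + 0.23·3.3 = 3.501.
E[X²] = 0.53·13 + 0.24·27.84 + 0.23·12.012 = 16.3344.
Var(X) = E[X²] − (E[X])² = 16.3344 − 12.257 = 4.07736.

4.077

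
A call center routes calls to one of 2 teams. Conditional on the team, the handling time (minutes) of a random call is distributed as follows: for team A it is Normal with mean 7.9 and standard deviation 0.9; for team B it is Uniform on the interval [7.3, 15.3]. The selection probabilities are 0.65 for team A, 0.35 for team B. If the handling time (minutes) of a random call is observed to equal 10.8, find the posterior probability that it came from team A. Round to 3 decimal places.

0.035

Likelihoods f(10.8 | ·): A: 0.00246655; B: 0.125.
Posterior ∝ prior × likelihood. Numerator for A: 0.65·0.00246655 = 0.00160326.
Normalizing constant: 0.65·0.00246655 + 0.35·0.125 = 0.0453533.
P(A | observation) = 0.00160326 / 0.0453533 = 0.0353504.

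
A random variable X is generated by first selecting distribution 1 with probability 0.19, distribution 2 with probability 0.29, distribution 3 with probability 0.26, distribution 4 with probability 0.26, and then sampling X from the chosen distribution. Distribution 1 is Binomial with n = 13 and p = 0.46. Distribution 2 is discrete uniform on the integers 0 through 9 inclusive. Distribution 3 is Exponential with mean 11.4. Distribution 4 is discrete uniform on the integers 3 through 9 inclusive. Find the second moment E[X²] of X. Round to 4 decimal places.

For each component E[X²] = Var + (mean)², giving 1: 38.9896; 2: 28.5; 3: 259.92; 4: 40.
Overall E[X²] = 0.19·38.9896 + 0.29·28.5 + 0.26·259.92 + 0.26·40 = 93.6522.

93.6522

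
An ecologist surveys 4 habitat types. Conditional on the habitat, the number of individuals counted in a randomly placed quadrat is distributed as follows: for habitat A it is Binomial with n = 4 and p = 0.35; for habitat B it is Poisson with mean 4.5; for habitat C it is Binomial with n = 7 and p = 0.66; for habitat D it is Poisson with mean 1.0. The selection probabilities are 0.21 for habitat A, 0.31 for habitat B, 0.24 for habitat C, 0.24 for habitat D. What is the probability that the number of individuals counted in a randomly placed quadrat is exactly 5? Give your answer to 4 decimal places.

0.1267

Conditional on each habitat, P(X = 5): A: 0; B: 0.170827; C: 0.304016; D: 0.00306566.
By total probability, P(X = 5) = 0.21·0 + 0.31·0.170827 + 0.24·0.304016 + 0.24·0.00306566 = 0.126656.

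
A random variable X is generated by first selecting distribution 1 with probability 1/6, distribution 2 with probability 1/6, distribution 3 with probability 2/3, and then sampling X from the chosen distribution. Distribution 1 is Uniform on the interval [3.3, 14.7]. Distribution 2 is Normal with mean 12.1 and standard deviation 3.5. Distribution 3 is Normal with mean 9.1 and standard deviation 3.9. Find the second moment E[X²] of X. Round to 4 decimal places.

107.0950

For each component E[X²] = Var + (mean)², giving 1: 91.83; 2: 158.66; 3: 98.02.
Overall E[X²] = 0.166667·91.83 + 0.166667·158.66 + 0.666667·98.02 = 107.095.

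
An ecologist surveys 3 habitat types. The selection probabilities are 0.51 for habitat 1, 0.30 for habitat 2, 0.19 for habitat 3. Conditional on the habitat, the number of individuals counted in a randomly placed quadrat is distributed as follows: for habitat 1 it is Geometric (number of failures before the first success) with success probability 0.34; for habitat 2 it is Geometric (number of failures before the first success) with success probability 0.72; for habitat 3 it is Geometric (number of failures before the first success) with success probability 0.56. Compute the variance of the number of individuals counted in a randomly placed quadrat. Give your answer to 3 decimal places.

3.847

Per component, 1: μ=1.94118, E[X²]=9.47751; 2: μ=0.388889, E[X²]=0.691358; 3: μ=0.785714, E[X²]=2.02041.
E[X] = 0.51·1.94118 + 0.3·0.388889 + 0.19·0.785714 = 1.25595.
E[X²] = 0.51·9.47751 + 0.3·0.691358 + 0.19·2.02041 = 5.42481.
Var(X) = E[X²] − (E[X])² = 5.42481 − 1.57742 = 3.8474.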